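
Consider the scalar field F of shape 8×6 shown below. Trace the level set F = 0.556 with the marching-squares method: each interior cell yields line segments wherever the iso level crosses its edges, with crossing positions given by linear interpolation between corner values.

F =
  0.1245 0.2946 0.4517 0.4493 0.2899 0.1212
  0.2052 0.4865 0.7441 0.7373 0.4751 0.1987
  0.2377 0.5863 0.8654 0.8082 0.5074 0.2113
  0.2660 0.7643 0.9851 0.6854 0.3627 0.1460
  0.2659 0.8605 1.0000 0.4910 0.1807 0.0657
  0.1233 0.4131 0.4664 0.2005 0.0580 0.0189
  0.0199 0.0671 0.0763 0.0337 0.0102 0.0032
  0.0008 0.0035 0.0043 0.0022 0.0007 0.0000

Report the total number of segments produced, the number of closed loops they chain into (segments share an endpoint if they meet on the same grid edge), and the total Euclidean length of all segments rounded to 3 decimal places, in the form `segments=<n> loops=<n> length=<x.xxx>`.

segments=14 loops=1 length=12.335

cell (0,1): code 0100 → (0.357,2.000)–(1.000,1.270)
cell (0,2): code 1100 → (0.370,3.000)–(0.357,2.000)
cell (0,3): code 1000 → (1.000,3.691)–(0.370,3.000)
cell (1,0): code 0100 → (1.696,1.000)–(2.000,0.913)
cell (1,1): code 1110 → (1.000,1.270)–(1.696,1.000)
cell (1,3): code 1001 → (2.000,3.838)–(1.000,3.691)
cell (2,0): code 0110 → (2.000,0.913)–(3.000,0.582)
cell (2,3): code 1001 → (3.000,3.401)–(2.000,3.838)
cell (3,0): code 0110 → (3.000,0.582)–(4.000,0.488)
cell (3,2): code 1011 → (4.000,2.872)–(3.666,3.000)
cell (3,3): code 0001 → (3.666,3.000)–(3.000,3.401)
cell (4,0): code 0010 → (4.000,0.488)–(4.681,1.000)
cell (4,1): code 0011 → (4.681,1.000)–(4.832,2.000)
cell (4,2): code 0001 → (4.832,2.000)–(4.000,2.872)
total: 14 segments, chained into 1 closed loop(s), length Σ = 12.334693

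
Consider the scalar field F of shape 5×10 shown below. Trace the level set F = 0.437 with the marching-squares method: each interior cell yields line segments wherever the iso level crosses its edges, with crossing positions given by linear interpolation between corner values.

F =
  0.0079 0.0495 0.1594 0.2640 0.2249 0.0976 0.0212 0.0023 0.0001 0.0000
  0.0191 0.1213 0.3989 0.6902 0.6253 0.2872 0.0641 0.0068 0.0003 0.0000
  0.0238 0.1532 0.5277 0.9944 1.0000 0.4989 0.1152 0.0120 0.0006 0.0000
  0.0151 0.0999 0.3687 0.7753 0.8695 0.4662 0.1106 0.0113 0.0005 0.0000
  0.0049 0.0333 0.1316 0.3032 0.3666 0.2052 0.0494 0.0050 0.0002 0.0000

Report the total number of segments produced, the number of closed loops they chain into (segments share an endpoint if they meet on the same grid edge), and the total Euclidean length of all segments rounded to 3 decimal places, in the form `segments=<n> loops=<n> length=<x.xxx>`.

segments=14 loops=1 length=10.606

cell (0,2): code 0100 → (0.406,3.000)–(1.000,2.131)
cell (0,3): code 1100 → (0.530,4.000)–(0.406,3.000)
cell (0,4): code 1000 → (1.000,4.557)–(0.530,4.000)
cell (1,1): code 0100 → (1.296,2.000)–(2.000,1.758)
cell (1,2): code 1110 → (1.000,2.131)–(1.296,2.000)
cell (1,4): code 1101 → (1.708,5.000)–(1.000,4.557)
cell (1,5): code 1000 → (2.000,5.161)–(1.708,5.000)
cell (2,1): code 0010 → (2.000,1.758)–(2.570,2.000)
cell (2,2): code 0111 → (2.570,2.000)–(3.000,2.168)
cell (2,5): code 1001 → (3.000,5.082)–(2.000,5.161)
cell (3,2): code 0010 → (3.000,2.168)–(3.717,3.000)
cell (3,3): code 0011 → (3.717,3.000)–(3.860,4.000)
cell (3,4): code 0011 → (3.860,4.000)–(3.112,5.000)
cell (3,5): code 0001 → (3.112,5.000)–(3.000,5.082)
total: 14 segments, chained into 1 closed loop(s), length Σ = 10.606382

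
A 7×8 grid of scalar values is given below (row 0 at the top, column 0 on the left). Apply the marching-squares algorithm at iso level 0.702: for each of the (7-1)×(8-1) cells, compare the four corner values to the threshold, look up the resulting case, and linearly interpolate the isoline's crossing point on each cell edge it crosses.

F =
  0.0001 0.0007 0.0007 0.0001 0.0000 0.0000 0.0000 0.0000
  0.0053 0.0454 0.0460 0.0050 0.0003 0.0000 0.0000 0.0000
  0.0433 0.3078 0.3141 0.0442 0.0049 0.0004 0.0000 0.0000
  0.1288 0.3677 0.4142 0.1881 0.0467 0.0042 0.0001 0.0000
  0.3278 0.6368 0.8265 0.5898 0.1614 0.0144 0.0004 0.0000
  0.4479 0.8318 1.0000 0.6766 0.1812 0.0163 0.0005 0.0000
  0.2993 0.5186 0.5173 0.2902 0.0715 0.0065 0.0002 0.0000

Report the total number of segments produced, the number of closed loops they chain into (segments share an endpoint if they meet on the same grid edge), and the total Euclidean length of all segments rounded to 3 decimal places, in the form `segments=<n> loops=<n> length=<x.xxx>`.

segments=8 loops=1 length=6.295

cell (3,1): code 0100 → (3.698,2.000)–(4.000,1.344)
cell (3,2): code 1000 → (4.000,2.526)–(3.698,2.000)
cell (4,0): code 0100 → (4.334,1.000)–(5.000,0.662)
cell (4,1): code 1110 → (4.000,1.344)–(4.334,1.000)
cell (4,2): code 1001 → (5.000,2.921)–(4.000,2.526)
cell (5,0): code 0010 → (5.000,0.662)–(5.414,1.000)
cell (5,1): code 0011 → (5.414,1.000)–(5.617,2.000)
cell (5,2): code 0001 → (5.617,2.000)–(5.000,2.921)
total: 8 segments, chained into 1 closed loop(s), length Σ = 6.294782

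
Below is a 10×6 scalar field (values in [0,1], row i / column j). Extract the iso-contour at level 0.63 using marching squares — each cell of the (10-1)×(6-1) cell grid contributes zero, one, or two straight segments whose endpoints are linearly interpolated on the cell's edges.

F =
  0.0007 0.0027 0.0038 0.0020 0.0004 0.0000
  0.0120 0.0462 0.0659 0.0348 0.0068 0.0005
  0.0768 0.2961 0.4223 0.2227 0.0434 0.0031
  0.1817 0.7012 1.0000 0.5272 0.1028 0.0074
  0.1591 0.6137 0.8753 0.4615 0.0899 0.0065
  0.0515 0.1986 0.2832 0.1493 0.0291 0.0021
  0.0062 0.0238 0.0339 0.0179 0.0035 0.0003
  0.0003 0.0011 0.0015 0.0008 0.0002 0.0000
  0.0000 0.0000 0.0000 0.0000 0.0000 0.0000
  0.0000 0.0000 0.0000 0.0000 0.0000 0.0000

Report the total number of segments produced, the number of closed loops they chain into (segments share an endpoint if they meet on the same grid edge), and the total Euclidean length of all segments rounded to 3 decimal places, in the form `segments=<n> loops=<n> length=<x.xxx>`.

cell (2,0): code 0100 → (2.824,1.000)–(3.000,0.863)
cell (2,1): code 1100 → (2.360,2.000)–(2.824,1.000)
cell (2,2): code 1000 → (3.000,2.783)–(2.360,2.000)
cell (3,0): code 0010 → (3.000,0.863)–(3.814,1.000)
cell (3,1): code 0111 → (3.814,1.000)–(4.000,1.062)
cell (3,2): code 1001 → (4.000,2.593)–(3.000,2.783)
cell (4,1): code 0010 → (4.000,1.062)–(4.414,2.000)
cell (4,2): code 0001 → (4.414,2.000)–(4.000,2.593)
total: 8 segments, chained into 1 closed loop(s), length Σ = 6.124637

segments=8 loops=1 length=6.125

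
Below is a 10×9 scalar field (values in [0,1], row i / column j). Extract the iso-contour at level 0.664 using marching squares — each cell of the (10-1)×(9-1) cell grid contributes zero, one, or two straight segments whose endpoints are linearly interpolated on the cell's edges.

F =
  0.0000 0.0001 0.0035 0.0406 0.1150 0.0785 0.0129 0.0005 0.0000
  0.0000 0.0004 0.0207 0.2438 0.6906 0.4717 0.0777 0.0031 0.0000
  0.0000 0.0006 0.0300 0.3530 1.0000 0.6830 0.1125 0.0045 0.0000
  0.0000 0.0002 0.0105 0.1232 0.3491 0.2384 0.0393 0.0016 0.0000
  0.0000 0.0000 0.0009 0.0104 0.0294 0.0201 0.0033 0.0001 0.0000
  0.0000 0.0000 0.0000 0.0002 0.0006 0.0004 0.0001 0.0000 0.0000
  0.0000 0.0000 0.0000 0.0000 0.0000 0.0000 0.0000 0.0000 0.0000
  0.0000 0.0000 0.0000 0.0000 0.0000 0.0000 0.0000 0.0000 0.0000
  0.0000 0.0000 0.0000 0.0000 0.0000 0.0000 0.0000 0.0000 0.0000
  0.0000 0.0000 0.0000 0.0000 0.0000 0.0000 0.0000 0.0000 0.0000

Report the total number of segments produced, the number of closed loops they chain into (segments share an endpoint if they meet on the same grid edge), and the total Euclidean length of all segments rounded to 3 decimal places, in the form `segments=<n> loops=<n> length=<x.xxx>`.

cell (0,3): code 0100 → (0.954,4.000)–(1.000,3.940)
cell (0,4): code 1000 → (1.000,4.122)–(0.954,4.000)
cell (1,3): code 0110 → (1.000,3.940)–(2.000,3.481)
cell (1,4): code 1101 → (1.910,5.000)–(1.000,4.122)
cell (1,5): code 1000 → (2.000,5.033)–(1.910,5.000)
cell (2,3): code 0010 → (2.000,3.481)–(2.516,4.000)
cell (2,4): code 0011 → (2.516,4.000)–(2.043,5.000)
cell (2,5): code 0001 → (2.043,5.000)–(2.000,5.033)
total: 8 segments, chained into 1 closed loop(s), length Σ = 4.559640

segments=8 loops=1 length=4.560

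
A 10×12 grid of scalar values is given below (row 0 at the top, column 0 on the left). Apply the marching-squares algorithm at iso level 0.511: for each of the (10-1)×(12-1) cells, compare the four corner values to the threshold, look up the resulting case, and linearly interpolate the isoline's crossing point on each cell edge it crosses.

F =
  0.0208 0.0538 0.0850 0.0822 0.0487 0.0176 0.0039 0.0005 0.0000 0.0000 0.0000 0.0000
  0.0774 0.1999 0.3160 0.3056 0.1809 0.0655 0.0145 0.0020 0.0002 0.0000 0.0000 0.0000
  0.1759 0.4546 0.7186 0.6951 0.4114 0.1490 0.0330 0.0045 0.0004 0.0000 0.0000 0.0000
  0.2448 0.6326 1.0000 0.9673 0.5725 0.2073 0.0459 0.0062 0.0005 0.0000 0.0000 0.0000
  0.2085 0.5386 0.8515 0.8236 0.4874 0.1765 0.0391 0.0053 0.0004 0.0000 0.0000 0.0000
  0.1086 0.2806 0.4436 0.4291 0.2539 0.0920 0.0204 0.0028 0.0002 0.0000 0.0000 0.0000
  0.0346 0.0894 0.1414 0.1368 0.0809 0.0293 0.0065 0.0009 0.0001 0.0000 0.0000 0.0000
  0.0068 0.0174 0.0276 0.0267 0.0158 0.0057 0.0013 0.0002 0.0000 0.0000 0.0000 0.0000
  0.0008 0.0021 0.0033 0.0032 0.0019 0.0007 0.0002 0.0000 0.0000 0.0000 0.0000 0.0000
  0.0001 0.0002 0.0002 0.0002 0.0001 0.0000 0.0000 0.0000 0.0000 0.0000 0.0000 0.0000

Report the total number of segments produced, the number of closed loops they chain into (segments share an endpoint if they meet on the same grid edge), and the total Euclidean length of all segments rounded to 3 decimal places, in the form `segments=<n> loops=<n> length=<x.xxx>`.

cell (1,1): code 0100 → (1.484,2.000)–(2.000,1.214)
cell (1,2): code 1100 → (1.527,3.000)–(1.484,2.000)
cell (1,3): code 1000 → (2.000,3.649)–(1.527,3.000)
cell (2,0): code 0100 → (2.317,1.000)–(3.000,0.686)
cell (2,1): code 1110 → (2.000,1.214)–(2.317,1.000)
cell (2,3): code 1101 → (2.618,4.000)–(2.000,3.649)
cell (2,4): code 1000 → (3.000,4.168)–(2.618,4.000)
cell (3,0): code 0110 → (3.000,0.686)–(4.000,0.916)
cell (3,3): code 1011 → (4.000,3.930)–(3.723,4.000)
cell (3,4): code 0001 → (3.723,4.000)–(3.000,4.168)
cell (4,0): code 0010 → (4.000,0.916)–(4.107,1.000)
cell (4,1): code 0011 → (4.107,1.000)–(4.835,2.000)
cell (4,2): code 0011 → (4.835,2.000)–(4.792,3.000)
cell (4,3): code 0001 → (4.792,3.000)–(4.000,3.930)
total: 14 segments, chained into 1 closed loop(s), length Σ = 10.655453

segments=14 loops=1 length=10.655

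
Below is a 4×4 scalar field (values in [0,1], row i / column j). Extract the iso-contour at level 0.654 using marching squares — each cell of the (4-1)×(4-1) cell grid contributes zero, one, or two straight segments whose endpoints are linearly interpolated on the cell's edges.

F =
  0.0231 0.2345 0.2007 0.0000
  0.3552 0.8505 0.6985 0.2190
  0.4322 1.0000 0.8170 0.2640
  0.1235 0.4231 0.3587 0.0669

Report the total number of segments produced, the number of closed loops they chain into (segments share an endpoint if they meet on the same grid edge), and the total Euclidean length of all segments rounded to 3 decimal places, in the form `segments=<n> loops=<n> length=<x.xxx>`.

cell (0,0): code 0100 → (0.681,1.000)–(1.000,0.603)
cell (0,1): code 1100 → (0.911,2.000)–(0.681,1.000)
cell (0,2): code 1000 → (1.000,2.093)–(0.911,2.000)
cell (1,0): code 0110 → (1.000,0.603)–(2.000,0.391)
cell (1,2): code 1001 → (2.000,2.295)–(1.000,2.093)
cell (2,0): code 0010 → (2.000,0.391)–(2.600,1.000)
cell (2,1): code 0011 → (2.600,1.000)–(2.356,2.000)
cell (2,2): code 0001 → (2.356,2.000)–(2.000,2.295)
total: 8 segments, chained into 1 closed loop(s), length Σ = 6.052787

segments=8 loops=1 length=6.053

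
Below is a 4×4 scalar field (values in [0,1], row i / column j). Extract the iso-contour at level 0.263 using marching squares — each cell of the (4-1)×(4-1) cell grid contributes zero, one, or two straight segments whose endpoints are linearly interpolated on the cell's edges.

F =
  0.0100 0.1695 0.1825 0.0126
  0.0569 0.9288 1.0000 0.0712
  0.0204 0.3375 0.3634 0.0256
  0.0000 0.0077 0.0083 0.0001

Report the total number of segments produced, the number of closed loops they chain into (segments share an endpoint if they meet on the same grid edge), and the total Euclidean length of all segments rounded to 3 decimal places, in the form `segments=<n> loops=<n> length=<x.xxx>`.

segments=8 loops=1 length=7.349

cell (0,0): code 0100 → (0.123,1.000)–(1.000,0.236)
cell (0,1): code 1100 → (0.098,2.000)–(0.123,1.000)
cell (0,2): code 1000 → (1.000,2.793)–(0.098,2.000)
cell (1,0): code 0110 → (1.000,0.236)–(2.000,0.765)
cell (1,2): code 1001 → (2.000,2.297)–(1.000,2.793)
cell (2,0): code 0010 → (2.000,0.765)–(2.226,1.000)
cell (2,1): code 0011 → (2.226,1.000)–(2.283,2.000)
cell (2,2): code 0001 → (2.283,2.000)–(2.000,2.297)
total: 8 segments, chained into 1 closed loop(s), length Σ = 7.349336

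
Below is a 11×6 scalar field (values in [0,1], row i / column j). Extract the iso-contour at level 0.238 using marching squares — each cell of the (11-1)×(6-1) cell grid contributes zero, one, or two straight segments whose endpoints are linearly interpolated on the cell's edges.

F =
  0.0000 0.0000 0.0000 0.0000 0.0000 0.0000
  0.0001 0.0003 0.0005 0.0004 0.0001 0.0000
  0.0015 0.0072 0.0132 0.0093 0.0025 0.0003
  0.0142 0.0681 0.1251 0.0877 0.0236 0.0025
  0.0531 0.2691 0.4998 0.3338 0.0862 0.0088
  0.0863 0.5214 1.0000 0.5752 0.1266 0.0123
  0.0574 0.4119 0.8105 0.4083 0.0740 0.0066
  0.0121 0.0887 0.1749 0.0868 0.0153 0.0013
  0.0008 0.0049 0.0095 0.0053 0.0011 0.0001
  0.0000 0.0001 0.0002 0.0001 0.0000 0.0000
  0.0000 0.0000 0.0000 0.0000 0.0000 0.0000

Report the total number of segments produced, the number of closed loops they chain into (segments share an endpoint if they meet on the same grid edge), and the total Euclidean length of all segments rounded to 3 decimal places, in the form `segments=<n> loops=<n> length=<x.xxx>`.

cell (3,0): code 0100 → (3.845,1.000)–(4.000,0.856)
cell (3,1): code 1100 → (3.301,2.000)–(3.845,1.000)
cell (3,2): code 1100 → (3.611,3.000)–(3.301,2.000)
cell (3,3): code 1000 → (4.000,3.387)–(3.611,3.000)
cell (4,0): code 0110 → (4.000,0.856)–(5.000,0.349)
cell (4,3): code 1001 → (5.000,3.752)–(4.000,3.387)
cell (5,0): code 0110 → (5.000,0.349)–(6.000,0.509)
cell (5,3): code 1001 → (6.000,3.509)–(5.000,3.752)
cell (6,0): code 0010 → (6.000,0.509)–(6.538,1.000)
cell (6,1): code 0011 → (6.538,1.000)–(6.901,2.000)
cell (6,2): code 0011 → (6.901,2.000)–(6.530,3.000)
cell (6,3): code 0001 → (6.530,3.000)–(6.000,3.509)
total: 12 segments, chained into 1 closed loop(s), length Σ = 10.766285

segments=12 loops=1 length=10.766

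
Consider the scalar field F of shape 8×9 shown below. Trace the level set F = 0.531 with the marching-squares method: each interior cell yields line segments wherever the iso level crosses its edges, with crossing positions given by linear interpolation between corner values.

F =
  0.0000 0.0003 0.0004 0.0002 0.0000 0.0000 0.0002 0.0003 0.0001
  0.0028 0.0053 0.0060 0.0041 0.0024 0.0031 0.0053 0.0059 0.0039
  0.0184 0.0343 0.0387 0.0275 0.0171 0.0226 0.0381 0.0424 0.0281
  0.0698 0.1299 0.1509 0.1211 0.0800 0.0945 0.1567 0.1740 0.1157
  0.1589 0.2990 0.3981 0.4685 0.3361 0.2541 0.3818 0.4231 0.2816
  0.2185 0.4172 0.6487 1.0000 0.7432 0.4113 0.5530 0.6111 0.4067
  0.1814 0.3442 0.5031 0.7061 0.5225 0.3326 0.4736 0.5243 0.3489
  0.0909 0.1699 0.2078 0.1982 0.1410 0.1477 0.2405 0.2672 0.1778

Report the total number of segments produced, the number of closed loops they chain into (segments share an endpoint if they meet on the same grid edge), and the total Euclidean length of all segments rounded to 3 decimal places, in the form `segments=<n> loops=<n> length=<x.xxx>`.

segments=16 loops=2 length=12.345

cell (4,1): code 0100 → (4.530,2.000)–(5.000,1.492)
cell (4,2): code 1100 → (4.118,3.000)–(4.530,2.000)
cell (4,3): code 1100 → (4.479,4.000)–(4.118,3.000)
cell (4,4): code 1000 → (5.000,4.639)–(4.479,4.000)
cell (4,5): code 0100 → (4.871,6.000)–(5.000,5.845)
cell (4,6): code 1100 → (4.574,7.000)–(4.871,6.000)
cell (4,7): code 1000 → (5.000,7.392)–(4.574,7.000)
cell (5,1): code 0010 → (5.000,1.492)–(5.808,2.000)
cell (5,2): code 0111 → (5.808,2.000)–(6.000,2.137)
cell (5,3): code 1011 → (6.000,3.954)–(5.961,4.000)
cell (5,4): code 0001 → (5.961,4.000)–(5.000,4.639)
cell (5,5): code 0010 → (5.000,5.845)–(5.277,6.000)
cell (5,6): code 0011 → (5.277,6.000)–(5.923,7.000)
cell (5,7): code 0001 → (5.923,7.000)–(5.000,7.392)
cell (6,2): code 0010 → (6.000,2.137)–(6.345,3.000)
cell (6,3): code 0001 → (6.345,3.000)–(6.000,3.954)
total: 16 segments, chained into 2 closed loop(s), length Σ = 12.345080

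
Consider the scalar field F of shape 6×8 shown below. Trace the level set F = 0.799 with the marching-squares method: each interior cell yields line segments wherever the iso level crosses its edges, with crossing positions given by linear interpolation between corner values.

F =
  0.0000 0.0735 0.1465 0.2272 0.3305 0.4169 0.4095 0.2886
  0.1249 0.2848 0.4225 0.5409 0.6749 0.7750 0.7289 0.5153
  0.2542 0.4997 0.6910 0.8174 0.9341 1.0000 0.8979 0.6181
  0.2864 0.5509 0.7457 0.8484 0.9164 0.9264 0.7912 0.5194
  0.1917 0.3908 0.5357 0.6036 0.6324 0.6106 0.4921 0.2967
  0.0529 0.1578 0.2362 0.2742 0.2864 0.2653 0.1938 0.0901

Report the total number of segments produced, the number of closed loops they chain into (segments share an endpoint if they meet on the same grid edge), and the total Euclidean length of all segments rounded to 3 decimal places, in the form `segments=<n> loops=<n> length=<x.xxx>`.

segments=12 loops=1 length=9.764

cell (1,2): code 0100 → (1.933,3.000)–(2.000,2.854)
cell (1,3): code 1100 → (1.479,4.000)–(1.933,3.000)
cell (1,4): code 1100 → (1.107,5.000)–(1.479,4.000)
cell (1,5): code 1100 → (1.415,6.000)–(1.107,5.000)
cell (1,6): code 1000 → (2.000,6.353)–(1.415,6.000)
cell (2,2): code 0110 → (2.000,2.854)–(3.000,2.519)
cell (2,5): code 1011 → (3.000,5.942)–(2.927,6.000)
cell (2,6): code 0001 → (2.927,6.000)–(2.000,6.353)
cell (3,2): code 0010 → (3.000,2.519)–(3.202,3.000)
cell (3,3): code 0011 → (3.202,3.000)–(3.413,4.000)
cell (3,4): code 0011 → (3.413,4.000)–(3.403,5.000)
cell (3,5): code 0001 → (3.403,5.000)–(3.000,5.942)
total: 12 segments, chained into 1 closed loop(s), length Σ = 9.764369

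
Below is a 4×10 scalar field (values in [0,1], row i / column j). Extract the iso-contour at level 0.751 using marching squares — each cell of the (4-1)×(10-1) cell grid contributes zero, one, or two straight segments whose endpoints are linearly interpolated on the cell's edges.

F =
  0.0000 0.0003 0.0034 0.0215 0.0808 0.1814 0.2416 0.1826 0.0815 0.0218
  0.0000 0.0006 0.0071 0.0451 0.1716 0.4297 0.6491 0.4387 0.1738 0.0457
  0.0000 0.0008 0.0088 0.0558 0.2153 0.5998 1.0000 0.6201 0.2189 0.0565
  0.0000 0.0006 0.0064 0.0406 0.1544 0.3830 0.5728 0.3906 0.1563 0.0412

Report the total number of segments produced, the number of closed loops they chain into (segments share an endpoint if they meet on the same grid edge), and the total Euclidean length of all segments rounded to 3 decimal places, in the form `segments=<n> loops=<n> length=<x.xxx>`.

cell (1,5): code 0100 → (1.290,6.000)–(2.000,5.378)
cell (1,6): code 1000 → (2.000,6.655)–(1.290,6.000)
cell (2,5): code 0010 → (2.000,5.378)–(2.583,6.000)
cell (2,6): code 0001 → (2.583,6.000)–(2.000,6.655)
total: 4 segments, chained into 1 closed loop(s), length Σ = 3.639403

segments=4 loops=1 length=3.639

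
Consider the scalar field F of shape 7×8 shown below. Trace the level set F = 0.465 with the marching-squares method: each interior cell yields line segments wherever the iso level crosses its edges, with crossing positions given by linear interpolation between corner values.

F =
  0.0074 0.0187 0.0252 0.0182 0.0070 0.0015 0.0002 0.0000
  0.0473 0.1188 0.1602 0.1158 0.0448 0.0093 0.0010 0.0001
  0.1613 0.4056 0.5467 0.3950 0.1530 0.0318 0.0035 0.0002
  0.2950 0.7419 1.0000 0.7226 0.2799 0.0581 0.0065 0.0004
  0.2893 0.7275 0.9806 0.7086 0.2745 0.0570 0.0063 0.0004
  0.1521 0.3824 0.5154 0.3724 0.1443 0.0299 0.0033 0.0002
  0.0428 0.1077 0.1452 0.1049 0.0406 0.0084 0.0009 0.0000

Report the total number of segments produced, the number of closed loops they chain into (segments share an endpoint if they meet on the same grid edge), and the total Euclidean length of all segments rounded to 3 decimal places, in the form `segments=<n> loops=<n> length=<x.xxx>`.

cell (1,1): code 0100 → (1.789,2.000)–(2.000,1.421)
cell (1,2): code 1000 → (2.000,2.539)–(1.789,2.000)
cell (2,0): code 0100 → (2.177,1.000)–(3.000,0.380)
cell (2,1): code 1110 → (2.000,1.421)–(2.177,1.000)
cell (2,2): code 1101 → (2.214,3.000)–(2.000,2.539)
cell (2,3): code 1000 → (3.000,3.582)–(2.214,3.000)
cell (3,0): code 0110 → (3.000,0.380)–(4.000,0.401)
cell (3,3): code 1001 → (4.000,3.561)–(3.000,3.582)
cell (4,0): code 0010 → (4.000,0.401)–(4.761,1.000)
cell (4,1): code 0111 → (4.761,1.000)–(5.000,1.621)
cell (4,2): code 1011 → (5.000,2.352)–(4.725,3.000)
cell (4,3): code 0001 → (4.725,3.000)–(4.000,3.561)
cell (5,1): code 0010 → (5.000,1.621)–(5.136,2.000)
cell (5,2): code 0001 → (5.136,2.000)–(5.000,2.352)
total: 14 segments, chained into 1 closed loop(s), length Σ = 10.203536

segments=14 loops=1 length=10.204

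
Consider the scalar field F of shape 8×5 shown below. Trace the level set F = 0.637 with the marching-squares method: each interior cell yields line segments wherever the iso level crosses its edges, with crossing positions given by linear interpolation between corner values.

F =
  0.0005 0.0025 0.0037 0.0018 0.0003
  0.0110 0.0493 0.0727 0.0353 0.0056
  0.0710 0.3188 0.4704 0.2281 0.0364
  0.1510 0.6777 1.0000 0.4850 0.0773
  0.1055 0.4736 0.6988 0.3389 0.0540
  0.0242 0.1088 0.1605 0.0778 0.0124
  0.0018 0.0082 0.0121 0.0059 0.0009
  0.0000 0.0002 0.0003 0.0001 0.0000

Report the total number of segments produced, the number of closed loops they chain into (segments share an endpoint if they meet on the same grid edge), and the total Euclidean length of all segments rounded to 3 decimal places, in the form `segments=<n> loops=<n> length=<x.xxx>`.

cell (2,0): code 0100 → (2.887,1.000)–(3.000,0.923)
cell (2,1): code 1100 → (2.315,2.000)–(2.887,1.000)
cell (2,2): code 1000 → (3.000,2.705)–(2.315,2.000)
cell (3,0): code 0010 → (3.000,0.923)–(3.199,1.000)
cell (3,1): code 0111 → (3.199,1.000)–(4.000,1.726)
cell (3,2): code 1001 → (4.000,2.172)–(3.000,2.705)
cell (4,1): code 0010 → (4.000,1.726)–(4.115,2.000)
cell (4,2): code 0001 → (4.115,2.000)–(4.000,2.172)
total: 8 segments, chained into 1 closed loop(s), length Σ = 5.204038

segments=8 loops=1 length=5.204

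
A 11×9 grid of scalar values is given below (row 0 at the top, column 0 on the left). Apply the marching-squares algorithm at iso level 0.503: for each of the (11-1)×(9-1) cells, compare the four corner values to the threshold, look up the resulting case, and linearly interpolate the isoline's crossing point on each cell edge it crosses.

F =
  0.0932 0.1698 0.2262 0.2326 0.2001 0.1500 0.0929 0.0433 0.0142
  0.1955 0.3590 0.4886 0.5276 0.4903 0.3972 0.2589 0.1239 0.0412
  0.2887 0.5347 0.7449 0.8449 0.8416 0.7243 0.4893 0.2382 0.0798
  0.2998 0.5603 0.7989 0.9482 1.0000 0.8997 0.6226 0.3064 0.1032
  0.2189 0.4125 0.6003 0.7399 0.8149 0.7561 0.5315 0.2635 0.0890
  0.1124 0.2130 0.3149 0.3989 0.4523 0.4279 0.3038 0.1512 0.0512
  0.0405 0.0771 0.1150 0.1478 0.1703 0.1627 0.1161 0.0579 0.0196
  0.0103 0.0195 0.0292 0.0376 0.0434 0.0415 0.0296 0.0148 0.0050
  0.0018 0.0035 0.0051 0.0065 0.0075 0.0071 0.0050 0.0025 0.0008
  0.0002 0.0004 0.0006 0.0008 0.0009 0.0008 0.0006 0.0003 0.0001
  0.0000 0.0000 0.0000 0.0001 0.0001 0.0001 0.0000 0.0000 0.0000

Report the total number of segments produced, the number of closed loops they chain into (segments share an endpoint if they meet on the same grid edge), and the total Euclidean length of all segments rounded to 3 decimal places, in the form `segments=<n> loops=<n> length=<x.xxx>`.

cell (0,2): code 0100 → (0.917,3.000)–(1.000,2.369)
cell (0,3): code 1000 → (1.000,3.660)–(0.917,3.000)
cell (1,0): code 0100 → (1.820,1.000)–(2.000,0.871)
cell (1,1): code 1100 → (1.056,2.000)–(1.820,1.000)
cell (1,2): code 1110 → (1.000,2.369)–(1.056,2.000)
cell (1,3): code 1101 → (1.036,4.000)–(1.000,3.660)
cell (1,4): code 1100 → (1.323,5.000)–(1.036,4.000)
cell (1,5): code 1000 → (2.000,5.942)–(1.323,5.000)
cell (2,0): code 0110 → (2.000,0.871)–(3.000,0.780)
cell (2,5): code 1101 → (2.103,6.000)–(2.000,5.942)
cell (2,6): code 1000 → (3.000,6.378)–(2.103,6.000)
cell (3,0): code 0010 → (3.000,0.780)–(3.388,1.000)
cell (3,1): code 0111 → (3.388,1.000)–(4.000,1.482)
cell (3,6): code 1001 → (4.000,6.106)–(3.000,6.378)
cell (4,1): code 0010 → (4.000,1.482)–(4.341,2.000)
cell (4,2): code 0011 → (4.341,2.000)–(4.695,3.000)
cell (4,3): code 0011 → (4.695,3.000)–(4.860,4.000)
cell (4,4): code 0011 → (4.860,4.000)–(4.771,5.000)
cell (4,5): code 0011 → (4.771,5.000)–(4.125,6.000)
cell (4,6): code 0001 → (4.125,6.000)–(4.000,6.106)
total: 20 segments, chained into 1 closed loop(s), length Σ = 15.107183

segments=20 loops=1 length=15.107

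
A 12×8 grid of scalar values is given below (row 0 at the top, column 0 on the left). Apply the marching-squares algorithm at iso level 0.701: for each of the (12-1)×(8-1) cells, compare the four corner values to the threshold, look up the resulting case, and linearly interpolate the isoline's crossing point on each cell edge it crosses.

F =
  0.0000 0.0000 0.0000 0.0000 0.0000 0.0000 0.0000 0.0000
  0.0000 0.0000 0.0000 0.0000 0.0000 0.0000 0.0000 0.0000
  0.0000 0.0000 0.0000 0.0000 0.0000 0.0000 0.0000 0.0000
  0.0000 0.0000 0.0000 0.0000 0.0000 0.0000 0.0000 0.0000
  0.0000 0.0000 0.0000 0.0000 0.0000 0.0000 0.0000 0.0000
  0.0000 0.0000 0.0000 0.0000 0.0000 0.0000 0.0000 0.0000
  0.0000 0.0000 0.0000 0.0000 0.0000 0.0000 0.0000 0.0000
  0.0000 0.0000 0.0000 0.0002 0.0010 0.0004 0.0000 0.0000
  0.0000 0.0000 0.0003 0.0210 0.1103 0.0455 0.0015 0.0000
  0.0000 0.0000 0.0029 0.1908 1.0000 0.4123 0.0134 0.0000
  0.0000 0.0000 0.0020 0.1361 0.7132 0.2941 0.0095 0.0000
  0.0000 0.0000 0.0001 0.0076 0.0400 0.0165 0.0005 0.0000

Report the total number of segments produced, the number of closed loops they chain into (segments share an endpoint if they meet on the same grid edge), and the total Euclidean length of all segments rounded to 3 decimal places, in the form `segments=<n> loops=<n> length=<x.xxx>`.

segments=6 loops=1 length=3.339

cell (8,3): code 0100 → (8.664,4.000)–(9.000,3.630)
cell (8,4): code 1000 → (9.000,4.509)–(8.664,4.000)
cell (9,3): code 0110 → (9.000,3.630)–(10.000,3.979)
cell (9,4): code 1001 → (10.000,4.029)–(9.000,4.509)
cell (10,3): code 0010 → (10.000,3.979)–(10.018,4.000)
cell (10,4): code 0001 → (10.018,4.000)–(10.000,4.029)
total: 6 segments, chained into 1 closed loop(s), length Σ = 3.339371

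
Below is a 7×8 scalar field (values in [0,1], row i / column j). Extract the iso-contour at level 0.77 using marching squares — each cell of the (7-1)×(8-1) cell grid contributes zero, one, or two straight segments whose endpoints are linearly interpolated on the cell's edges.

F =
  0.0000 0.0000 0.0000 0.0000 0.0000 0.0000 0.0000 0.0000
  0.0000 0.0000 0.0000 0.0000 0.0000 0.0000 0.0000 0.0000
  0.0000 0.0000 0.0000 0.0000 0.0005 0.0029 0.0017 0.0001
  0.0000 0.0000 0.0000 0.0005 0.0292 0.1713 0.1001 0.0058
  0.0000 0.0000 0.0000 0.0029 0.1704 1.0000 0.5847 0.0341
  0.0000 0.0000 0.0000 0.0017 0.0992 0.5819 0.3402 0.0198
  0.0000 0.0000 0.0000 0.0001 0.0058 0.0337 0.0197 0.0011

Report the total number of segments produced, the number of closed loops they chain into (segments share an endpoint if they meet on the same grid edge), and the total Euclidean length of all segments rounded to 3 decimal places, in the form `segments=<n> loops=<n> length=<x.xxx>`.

segments=4 loops=1 length=2.408

cell (3,4): code 0100 → (3.722,5.000)–(4.000,4.723)
cell (3,5): code 1000 → (4.000,5.554)–(3.722,5.000)
cell (4,4): code 0010 → (4.000,4.723)–(4.550,5.000)
cell (4,5): code 0001 → (4.550,5.000)–(4.000,5.554)
total: 4 segments, chained into 1 closed loop(s), length Σ = 2.408380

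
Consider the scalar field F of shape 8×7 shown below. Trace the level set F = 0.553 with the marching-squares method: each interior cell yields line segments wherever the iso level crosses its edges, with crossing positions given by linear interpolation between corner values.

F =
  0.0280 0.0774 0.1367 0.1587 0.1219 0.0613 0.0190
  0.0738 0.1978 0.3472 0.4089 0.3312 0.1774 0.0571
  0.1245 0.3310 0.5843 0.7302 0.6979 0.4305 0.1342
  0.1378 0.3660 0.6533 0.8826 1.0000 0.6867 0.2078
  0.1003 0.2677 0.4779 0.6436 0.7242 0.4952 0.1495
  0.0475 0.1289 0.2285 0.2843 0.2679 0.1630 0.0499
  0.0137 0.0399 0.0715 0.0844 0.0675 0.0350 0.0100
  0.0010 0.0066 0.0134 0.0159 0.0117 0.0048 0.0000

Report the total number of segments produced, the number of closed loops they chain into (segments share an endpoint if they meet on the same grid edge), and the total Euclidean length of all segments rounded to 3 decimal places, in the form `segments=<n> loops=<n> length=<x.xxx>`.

cell (1,1): code 0100 → (1.868,2.000)–(2.000,1.876)
cell (1,2): code 1100 → (1.448,3.000)–(1.868,2.000)
cell (1,3): code 1100 → (1.605,4.000)–(1.448,3.000)
cell (1,4): code 1000 → (2.000,4.542)–(1.605,4.000)
cell (2,1): code 0110 → (2.000,1.876)–(3.000,1.651)
cell (2,4): code 1101 → (2.478,5.000)–(2.000,4.542)
cell (2,5): code 1000 → (3.000,5.279)–(2.478,5.000)
cell (3,1): code 0010 → (3.000,1.651)–(3.572,2.000)
cell (3,2): code 0111 → (3.572,2.000)–(4.000,2.453)
cell (3,4): code 1011 → (4.000,4.748)–(3.698,5.000)
cell (3,5): code 0001 → (3.698,5.000)–(3.000,5.279)
cell (4,2): code 0010 → (4.000,2.453)–(4.252,3.000)
cell (4,3): code 0011 → (4.252,3.000)–(4.375,4.000)
cell (4,4): code 0001 → (4.375,4.000)–(4.000,4.748)
total: 14 segments, chained into 1 closed loop(s), length Σ = 10.112170

segments=14 loops=1 length=10.112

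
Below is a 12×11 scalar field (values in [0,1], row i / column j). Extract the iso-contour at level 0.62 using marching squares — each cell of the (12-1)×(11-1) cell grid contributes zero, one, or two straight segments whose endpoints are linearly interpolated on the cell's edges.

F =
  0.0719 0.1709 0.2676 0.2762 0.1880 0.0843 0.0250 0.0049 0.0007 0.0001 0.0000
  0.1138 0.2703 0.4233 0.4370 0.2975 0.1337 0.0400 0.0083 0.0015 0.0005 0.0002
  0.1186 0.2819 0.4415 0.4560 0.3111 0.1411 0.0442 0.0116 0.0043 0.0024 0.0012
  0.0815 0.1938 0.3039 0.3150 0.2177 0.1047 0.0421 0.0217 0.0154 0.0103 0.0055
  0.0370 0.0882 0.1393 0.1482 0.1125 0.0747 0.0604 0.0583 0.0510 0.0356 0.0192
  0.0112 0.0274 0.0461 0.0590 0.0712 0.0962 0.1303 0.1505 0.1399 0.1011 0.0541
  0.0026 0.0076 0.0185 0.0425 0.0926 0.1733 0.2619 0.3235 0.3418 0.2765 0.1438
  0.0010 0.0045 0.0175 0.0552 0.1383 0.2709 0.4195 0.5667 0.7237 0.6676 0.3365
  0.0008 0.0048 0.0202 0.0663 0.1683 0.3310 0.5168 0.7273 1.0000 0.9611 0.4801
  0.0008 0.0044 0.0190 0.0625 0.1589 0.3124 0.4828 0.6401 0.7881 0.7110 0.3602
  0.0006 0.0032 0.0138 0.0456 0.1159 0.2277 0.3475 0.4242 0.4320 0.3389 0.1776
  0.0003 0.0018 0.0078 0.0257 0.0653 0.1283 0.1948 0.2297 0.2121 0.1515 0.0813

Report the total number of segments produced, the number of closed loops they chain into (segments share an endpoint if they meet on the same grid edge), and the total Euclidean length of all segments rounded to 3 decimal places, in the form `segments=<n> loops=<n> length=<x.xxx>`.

cell (6,7): code 0100 → (6.728,8.000)–(7.000,7.339)
cell (6,8): code 1100 → (6.878,9.000)–(6.728,8.000)
cell (6,9): code 1000 → (7.000,9.144)–(6.878,9.000)
cell (7,6): code 0100 → (7.332,7.000)–(8.000,6.490)
cell (7,7): code 1110 → (7.000,7.339)–(7.332,7.000)
cell (7,9): code 1001 → (8.000,9.709)–(7.000,9.144)
cell (8,6): code 0110 → (8.000,6.490)–(9.000,6.872)
cell (8,9): code 1001 → (9.000,9.259)–(8.000,9.709)
cell (9,6): code 0010 → (9.000,6.872)–(9.093,7.000)
cell (9,7): code 0011 → (9.093,7.000)–(9.472,8.000)
cell (9,8): code 0011 → (9.472,8.000)–(9.245,9.000)
cell (9,9): code 0001 → (9.245,9.000)–(9.000,9.259)
total: 12 segments, chained into 1 closed loop(s), length Σ = 9.154067

segments=12 loops=1 length=9.154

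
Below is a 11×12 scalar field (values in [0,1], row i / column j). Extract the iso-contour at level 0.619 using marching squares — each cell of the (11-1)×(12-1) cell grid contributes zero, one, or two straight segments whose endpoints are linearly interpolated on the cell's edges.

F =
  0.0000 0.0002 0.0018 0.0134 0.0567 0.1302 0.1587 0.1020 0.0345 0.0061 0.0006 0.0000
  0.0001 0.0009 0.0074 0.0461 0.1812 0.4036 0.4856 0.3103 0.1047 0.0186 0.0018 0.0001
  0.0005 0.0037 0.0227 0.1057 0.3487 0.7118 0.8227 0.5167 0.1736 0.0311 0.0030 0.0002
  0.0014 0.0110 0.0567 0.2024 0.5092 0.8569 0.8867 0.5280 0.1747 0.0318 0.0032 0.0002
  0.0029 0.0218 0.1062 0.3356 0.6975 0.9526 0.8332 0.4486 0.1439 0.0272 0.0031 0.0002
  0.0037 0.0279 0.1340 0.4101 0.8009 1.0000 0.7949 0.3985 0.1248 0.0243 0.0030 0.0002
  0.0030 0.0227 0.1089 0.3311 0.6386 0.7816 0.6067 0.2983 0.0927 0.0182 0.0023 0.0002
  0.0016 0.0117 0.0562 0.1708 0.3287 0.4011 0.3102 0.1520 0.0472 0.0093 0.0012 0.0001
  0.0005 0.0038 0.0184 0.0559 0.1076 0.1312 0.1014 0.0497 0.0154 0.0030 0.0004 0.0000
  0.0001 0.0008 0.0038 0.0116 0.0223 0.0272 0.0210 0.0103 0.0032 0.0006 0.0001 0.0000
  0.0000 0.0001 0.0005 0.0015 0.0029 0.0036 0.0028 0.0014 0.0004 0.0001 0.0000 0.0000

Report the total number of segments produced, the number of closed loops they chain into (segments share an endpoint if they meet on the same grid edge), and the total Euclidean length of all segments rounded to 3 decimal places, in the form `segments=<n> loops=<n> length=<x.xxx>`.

segments=16 loops=1 length=13.003

cell (1,4): code 0100 → (1.699,5.000)–(2.000,4.744)
cell (1,5): code 1100 → (1.396,6.000)–(1.699,5.000)
cell (1,6): code 1000 → (2.000,6.666)–(1.396,6.000)
cell (2,4): code 0110 → (2.000,4.744)–(3.000,4.316)
cell (2,6): code 1001 → (3.000,6.746)–(2.000,6.666)
cell (3,3): code 0100 → (3.583,4.000)–(4.000,3.783)
cell (3,4): code 1110 → (3.000,4.316)–(3.583,4.000)
cell (3,6): code 1001 → (4.000,6.557)–(3.000,6.746)
cell (4,3): code 0110 → (4.000,3.783)–(5.000,3.535)
cell (4,6): code 1001 → (5.000,6.444)–(4.000,6.557)
cell (5,3): code 0110 → (5.000,3.535)–(6.000,3.936)
cell (5,5): code 1011 → (6.000,5.930)–(5.935,6.000)
cell (5,6): code 0001 → (5.935,6.000)–(5.000,6.444)
cell (6,3): code 0010 → (6.000,3.936)–(6.063,4.000)
cell (6,4): code 0011 → (6.063,4.000)–(6.427,5.000)
cell (6,5): code 0001 → (6.427,5.000)–(6.000,5.930)
total: 16 segments, chained into 1 closed loop(s), length Σ = 13.003337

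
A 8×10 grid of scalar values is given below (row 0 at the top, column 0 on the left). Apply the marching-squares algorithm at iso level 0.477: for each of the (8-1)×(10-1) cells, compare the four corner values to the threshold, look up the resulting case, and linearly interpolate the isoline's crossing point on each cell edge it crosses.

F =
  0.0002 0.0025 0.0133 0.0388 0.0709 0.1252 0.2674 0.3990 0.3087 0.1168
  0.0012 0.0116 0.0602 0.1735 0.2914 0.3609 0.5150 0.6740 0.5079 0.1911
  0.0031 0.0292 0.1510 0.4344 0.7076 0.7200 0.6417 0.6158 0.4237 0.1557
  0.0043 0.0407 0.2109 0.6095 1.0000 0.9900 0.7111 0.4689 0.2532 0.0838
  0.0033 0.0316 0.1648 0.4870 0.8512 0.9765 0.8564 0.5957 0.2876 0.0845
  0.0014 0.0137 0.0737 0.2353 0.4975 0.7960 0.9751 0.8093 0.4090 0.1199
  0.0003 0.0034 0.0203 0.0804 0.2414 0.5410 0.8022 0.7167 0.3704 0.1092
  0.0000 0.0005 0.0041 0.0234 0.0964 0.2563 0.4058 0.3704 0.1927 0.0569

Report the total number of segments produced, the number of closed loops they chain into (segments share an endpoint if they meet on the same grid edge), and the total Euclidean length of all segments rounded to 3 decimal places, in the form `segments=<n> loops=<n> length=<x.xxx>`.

cell (0,5): code 0100 → (0.847,6.000)–(1.000,5.753)
cell (0,6): code 1100 → (0.284,7.000)–(0.847,6.000)
cell (0,7): code 1100 → (0.845,8.000)–(0.284,7.000)
cell (0,8): code 1000 → (1.000,8.098)–(0.845,8.000)
cell (1,3): code 0100 → (1.446,4.000)–(2.000,3.156)
cell (1,4): code 1100 → (1.323,5.000)–(1.446,4.000)
cell (1,5): code 1110 → (1.000,5.753)–(1.323,5.000)
cell (1,7): code 1011 → (2.000,7.723)–(1.367,8.000)
cell (1,8): code 0001 → (1.367,8.000)–(1.000,8.098)
cell (2,2): code 0100 → (2.243,3.000)–(3.000,2.668)
cell (2,3): code 1110 → (2.000,3.156)–(2.243,3.000)
cell (2,6): code 1011 → (3.000,6.967)–(2.945,7.000)
cell (2,7): code 0001 → (2.945,7.000)–(2.000,7.723)
cell (3,2): code 0110 → (3.000,2.668)–(4.000,2.969)
cell (3,6): code 1101 → (3.064,7.000)–(3.000,6.967)
cell (3,7): code 1000 → (4.000,7.385)–(3.064,7.000)
cell (4,2): code 0010 → (4.000,2.969)–(4.040,3.000)
cell (4,3): code 0111 → (4.040,3.000)–(5.000,3.922)
cell (4,7): code 1001 → (5.000,7.830)–(4.000,7.385)
cell (5,3): code 0010 → (5.000,3.922)–(5.080,4.000)
cell (5,4): code 0111 → (5.080,4.000)–(6.000,4.786)
cell (5,7): code 1001 → (6.000,7.692)–(5.000,7.830)
cell (6,4): code 0010 → (6.000,4.786)–(6.225,5.000)
cell (6,5): code 0011 → (6.225,5.000)–(6.820,6.000)
cell (6,6): code 0011 → (6.820,6.000)–(6.692,7.000)
cell (6,7): code 0001 → (6.692,7.000)–(6.000,7.692)
total: 26 segments, chained into 1 closed loop(s), length Σ = 19.442843

segments=26 loops=1 length=19.443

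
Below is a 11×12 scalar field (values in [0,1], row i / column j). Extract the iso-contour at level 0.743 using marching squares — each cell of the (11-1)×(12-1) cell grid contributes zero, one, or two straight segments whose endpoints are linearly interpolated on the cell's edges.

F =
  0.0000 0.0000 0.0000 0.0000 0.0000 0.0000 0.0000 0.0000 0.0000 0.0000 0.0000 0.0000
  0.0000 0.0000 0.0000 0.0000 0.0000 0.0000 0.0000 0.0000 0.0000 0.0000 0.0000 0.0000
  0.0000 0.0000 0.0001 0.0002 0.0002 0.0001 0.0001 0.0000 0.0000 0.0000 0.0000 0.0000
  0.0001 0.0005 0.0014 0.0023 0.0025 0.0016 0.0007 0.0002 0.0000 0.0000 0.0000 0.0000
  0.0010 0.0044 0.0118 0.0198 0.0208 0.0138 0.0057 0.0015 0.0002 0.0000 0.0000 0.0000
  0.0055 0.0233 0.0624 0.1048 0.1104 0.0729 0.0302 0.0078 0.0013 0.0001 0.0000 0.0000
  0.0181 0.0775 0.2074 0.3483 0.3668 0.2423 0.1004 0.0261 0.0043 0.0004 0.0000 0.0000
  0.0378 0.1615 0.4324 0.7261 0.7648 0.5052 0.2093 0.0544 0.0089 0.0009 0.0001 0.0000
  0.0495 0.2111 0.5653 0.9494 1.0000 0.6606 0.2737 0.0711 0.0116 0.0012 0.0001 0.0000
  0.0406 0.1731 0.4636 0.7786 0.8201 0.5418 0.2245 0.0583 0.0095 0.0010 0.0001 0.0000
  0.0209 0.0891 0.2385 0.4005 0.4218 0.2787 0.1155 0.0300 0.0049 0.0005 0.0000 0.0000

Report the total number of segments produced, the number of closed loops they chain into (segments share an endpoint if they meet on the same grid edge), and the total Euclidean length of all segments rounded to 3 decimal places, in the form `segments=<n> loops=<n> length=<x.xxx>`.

cell (6,3): code 0100 → (6.945,4.000)–(7.000,3.437)
cell (6,4): code 1000 → (7.000,4.084)–(6.945,4.000)
cell (7,2): code 0100 → (7.076,3.000)–(8.000,2.463)
cell (7,3): code 1110 → (7.000,3.437)–(7.076,3.000)
cell (7,4): code 1001 → (8.000,4.757)–(7.000,4.084)
cell (8,2): code 0110 → (8.000,2.463)–(9.000,2.887)
cell (8,4): code 1001 → (9.000,4.277)–(8.000,4.757)
cell (9,2): code 0010 → (9.000,2.887)–(9.094,3.000)
cell (9,3): code 0011 → (9.094,3.000)–(9.194,4.000)
cell (9,4): code 0001 → (9.194,4.000)–(9.000,4.277)
total: 10 segments, chained into 1 closed loop(s), length Σ = 7.069719

segments=10 loops=1 length=7.070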